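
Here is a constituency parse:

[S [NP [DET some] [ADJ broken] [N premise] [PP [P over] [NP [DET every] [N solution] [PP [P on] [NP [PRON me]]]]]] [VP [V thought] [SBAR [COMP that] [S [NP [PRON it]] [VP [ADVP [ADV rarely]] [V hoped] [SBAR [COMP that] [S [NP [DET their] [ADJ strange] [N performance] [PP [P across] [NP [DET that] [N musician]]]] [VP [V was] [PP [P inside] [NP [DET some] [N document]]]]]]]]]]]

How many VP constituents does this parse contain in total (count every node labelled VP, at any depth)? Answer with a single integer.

The VP constituents are: [VP thought that it rarely hoped that their strange performance across that musician was inside some document]; [VP rarely hoped that their strange performance across that musician was inside some document]; [VP was inside some document]. Total: 3.

3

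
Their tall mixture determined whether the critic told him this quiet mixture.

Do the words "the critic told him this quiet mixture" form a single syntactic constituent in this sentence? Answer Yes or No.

Yes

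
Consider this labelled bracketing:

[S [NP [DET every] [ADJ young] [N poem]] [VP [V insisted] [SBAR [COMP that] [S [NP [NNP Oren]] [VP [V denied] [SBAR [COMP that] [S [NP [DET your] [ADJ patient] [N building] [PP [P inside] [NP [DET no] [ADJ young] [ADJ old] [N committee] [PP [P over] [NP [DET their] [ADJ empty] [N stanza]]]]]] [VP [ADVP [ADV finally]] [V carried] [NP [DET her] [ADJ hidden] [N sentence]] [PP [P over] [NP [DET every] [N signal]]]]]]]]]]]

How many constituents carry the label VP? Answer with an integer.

Listing each VP by its span: [VP insisted that Oren denied that your patient building inside no young old committee over their empty stanza finally carried her hidden sentence over every signal]; [VP denied that your patient building inside no young old committee over their empty stanza finally carried her hidden sentence over every signal]; [VP finally carried her hidden sentence over every signal] — that makes 3.

3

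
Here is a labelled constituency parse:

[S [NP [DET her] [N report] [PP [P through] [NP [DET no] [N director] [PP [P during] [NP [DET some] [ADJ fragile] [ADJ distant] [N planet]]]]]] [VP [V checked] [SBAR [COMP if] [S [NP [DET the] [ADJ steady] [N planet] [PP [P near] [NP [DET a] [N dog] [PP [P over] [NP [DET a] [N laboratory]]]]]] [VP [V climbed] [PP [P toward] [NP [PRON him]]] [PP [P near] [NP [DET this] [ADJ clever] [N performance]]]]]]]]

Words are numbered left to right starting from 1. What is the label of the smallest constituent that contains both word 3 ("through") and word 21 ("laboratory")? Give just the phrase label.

The smallest bracket enclosing both words is [S her report through no director during some fragile distant planet checked if the steady planet near a dog over a laboratory climbed toward him near this clever performance], so the label is S.

S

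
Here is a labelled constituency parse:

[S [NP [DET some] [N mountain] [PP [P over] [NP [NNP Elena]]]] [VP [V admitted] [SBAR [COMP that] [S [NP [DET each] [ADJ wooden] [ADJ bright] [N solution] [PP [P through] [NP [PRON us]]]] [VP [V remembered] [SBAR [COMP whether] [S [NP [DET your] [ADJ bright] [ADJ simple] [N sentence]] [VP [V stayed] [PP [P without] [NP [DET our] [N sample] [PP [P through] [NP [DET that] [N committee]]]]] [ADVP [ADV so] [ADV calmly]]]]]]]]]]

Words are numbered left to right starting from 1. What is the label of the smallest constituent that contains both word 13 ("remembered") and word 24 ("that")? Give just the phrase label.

Both words fall inside [VP remembered whether your bright simple sentence stayed without our sample through that committee so calmly] (words 13–27), and no smaller constituent contains them both. Label: VP.

VP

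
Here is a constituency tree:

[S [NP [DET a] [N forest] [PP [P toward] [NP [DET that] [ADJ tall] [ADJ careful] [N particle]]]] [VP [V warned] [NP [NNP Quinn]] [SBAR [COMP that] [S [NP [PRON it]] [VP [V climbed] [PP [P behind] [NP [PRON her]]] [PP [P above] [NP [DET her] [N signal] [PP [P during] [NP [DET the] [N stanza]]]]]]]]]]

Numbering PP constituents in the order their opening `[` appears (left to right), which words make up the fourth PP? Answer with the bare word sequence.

Opening `[PP` markers occur at word positions 3, 13, 15, 18; the fourth of these opens the constituent [PP during the stanza].

during the stanza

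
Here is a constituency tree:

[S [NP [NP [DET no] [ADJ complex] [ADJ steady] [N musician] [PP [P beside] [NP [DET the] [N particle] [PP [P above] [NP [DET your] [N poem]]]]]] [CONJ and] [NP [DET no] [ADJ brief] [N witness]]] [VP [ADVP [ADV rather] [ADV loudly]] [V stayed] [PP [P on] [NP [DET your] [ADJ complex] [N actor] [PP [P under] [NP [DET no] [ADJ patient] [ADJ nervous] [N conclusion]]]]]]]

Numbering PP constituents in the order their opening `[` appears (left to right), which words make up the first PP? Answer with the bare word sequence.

beside the particle above your poem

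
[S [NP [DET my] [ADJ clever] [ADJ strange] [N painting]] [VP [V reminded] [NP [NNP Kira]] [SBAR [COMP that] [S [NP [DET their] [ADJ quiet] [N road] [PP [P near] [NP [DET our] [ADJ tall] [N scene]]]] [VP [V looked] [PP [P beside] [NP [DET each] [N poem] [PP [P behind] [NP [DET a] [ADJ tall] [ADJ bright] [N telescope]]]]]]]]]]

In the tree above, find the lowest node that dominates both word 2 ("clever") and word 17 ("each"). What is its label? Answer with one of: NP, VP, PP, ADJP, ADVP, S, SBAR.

S

Word 2 lies under S → NP → ADJ; word 17 lies under S → VP → SBAR → S → VP → PP → NP → DET. The lowest shared node is the S.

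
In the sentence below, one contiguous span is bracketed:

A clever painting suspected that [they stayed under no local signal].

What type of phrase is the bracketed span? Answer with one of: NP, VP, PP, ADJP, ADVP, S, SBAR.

S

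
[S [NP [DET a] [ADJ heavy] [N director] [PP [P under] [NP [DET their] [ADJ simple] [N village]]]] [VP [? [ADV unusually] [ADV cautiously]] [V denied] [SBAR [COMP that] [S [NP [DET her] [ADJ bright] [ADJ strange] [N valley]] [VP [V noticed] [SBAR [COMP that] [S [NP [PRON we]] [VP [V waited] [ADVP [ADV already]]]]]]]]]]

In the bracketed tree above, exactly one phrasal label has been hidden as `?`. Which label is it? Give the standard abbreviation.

The `?` node immediately contains: ADV 'unusually', ADV 'cautiously'. That is the internal structure of an adverb phrase, so the label is ADVP.

ADVP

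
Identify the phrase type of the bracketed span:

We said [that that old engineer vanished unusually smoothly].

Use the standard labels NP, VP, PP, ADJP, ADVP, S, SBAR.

SBAR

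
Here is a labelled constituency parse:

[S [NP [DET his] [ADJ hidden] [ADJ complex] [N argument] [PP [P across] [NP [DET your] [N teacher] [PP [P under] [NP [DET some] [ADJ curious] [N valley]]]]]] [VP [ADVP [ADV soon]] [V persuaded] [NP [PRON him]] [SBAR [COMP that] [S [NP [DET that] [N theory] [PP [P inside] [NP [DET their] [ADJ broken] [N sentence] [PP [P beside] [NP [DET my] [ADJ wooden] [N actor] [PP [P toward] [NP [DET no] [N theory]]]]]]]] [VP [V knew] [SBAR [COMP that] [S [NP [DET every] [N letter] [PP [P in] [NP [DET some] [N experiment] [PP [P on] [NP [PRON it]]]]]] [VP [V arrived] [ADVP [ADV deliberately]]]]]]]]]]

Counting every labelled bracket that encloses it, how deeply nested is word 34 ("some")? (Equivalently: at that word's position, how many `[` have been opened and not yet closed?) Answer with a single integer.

11

Path from the root down to the word: S → VP → SBAR → S → VP → SBAR → S → NP → PP → NP → DET. That is 11 enclosing brackets.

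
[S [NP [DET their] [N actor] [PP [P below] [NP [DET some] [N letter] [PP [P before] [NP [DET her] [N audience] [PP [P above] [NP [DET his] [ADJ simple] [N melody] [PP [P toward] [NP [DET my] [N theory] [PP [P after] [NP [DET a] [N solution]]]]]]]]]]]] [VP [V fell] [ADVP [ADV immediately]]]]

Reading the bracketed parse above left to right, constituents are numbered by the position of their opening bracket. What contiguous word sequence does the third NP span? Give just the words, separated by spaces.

her audience above his simple melody toward my theory after a solution

Opening `[NP` markers occur at word positions 1, 4, 7, 10, 14, 17; the third of these opens the constituent [NP her audience above his simple melody toward my theory after a solution].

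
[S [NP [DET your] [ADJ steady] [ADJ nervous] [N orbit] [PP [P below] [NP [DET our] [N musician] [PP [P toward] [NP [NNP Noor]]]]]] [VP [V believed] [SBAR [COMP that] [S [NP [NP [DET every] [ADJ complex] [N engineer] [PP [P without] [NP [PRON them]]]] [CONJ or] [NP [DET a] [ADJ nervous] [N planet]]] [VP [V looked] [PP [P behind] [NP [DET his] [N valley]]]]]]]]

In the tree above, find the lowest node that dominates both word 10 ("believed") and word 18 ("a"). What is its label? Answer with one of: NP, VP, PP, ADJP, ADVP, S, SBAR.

Word 10 lies under S → VP → V; word 18 lies under S → VP → SBAR → S → NP → NP → DET. The lowest shared node is the VP.

VP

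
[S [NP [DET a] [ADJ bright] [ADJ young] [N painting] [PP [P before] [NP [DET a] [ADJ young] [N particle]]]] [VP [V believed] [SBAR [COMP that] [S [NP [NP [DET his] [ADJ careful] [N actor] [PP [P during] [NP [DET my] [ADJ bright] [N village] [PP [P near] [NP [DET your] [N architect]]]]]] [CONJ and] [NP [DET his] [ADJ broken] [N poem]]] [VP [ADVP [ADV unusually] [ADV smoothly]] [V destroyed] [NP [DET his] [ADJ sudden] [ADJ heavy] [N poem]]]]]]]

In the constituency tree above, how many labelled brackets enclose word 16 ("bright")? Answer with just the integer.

9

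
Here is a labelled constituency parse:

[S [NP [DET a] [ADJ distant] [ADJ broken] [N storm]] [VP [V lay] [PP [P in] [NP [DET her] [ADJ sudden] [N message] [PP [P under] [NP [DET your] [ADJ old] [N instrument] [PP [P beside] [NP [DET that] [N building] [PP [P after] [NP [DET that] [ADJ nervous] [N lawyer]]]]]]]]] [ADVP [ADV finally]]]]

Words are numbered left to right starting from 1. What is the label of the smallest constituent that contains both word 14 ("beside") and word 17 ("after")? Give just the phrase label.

The smallest bracket enclosing both words is [PP beside that building after that nervous lawyer], so the label is PP.

PP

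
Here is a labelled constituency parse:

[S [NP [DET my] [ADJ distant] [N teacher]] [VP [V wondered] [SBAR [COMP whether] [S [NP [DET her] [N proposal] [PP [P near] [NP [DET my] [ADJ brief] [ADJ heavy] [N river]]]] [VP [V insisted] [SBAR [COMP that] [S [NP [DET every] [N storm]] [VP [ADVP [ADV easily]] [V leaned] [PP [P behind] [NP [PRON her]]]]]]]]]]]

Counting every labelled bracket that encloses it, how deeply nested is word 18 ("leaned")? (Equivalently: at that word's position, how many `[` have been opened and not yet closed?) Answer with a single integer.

9

Path from the root down to the word: S → VP → SBAR → S → VP → SBAR → S → VP → V. That is 9 enclosing brackets.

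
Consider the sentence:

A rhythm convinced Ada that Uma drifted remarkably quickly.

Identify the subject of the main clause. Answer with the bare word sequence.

a rhythm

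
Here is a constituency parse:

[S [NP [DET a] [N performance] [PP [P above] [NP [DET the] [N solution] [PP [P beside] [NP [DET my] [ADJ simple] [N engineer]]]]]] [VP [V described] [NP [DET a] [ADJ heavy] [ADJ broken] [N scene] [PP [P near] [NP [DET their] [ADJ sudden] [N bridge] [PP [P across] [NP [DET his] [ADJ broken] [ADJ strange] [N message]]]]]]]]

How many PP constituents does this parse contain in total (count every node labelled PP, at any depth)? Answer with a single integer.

4

The PP constituents are: [PP above the solution beside my simple engineer]; [PP beside my simple engineer]; [PP near their sudden bridge across his broken strange message]; [PP across his broken strange message]. Total: 4.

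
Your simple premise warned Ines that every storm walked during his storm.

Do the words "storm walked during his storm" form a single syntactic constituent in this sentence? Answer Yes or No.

No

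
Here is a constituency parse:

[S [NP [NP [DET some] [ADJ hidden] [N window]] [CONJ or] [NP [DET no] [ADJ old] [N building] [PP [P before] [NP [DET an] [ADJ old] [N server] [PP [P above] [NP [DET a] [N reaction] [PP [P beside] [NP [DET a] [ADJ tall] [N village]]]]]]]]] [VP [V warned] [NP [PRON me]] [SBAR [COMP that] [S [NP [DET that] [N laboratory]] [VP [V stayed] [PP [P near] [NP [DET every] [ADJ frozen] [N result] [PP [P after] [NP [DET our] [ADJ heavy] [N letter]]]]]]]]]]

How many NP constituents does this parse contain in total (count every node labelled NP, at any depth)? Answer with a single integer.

10

Listing each NP by its span: [NP some hidden window or no old building before an old server above a reaction beside a tall village]; [NP some hidden window]; [NP no old building before an old server above a reaction beside a tall village]; [NP an old server above a reaction beside a tall village]; [NP a reaction beside a tall village]; [NP a tall village] … — that makes 10.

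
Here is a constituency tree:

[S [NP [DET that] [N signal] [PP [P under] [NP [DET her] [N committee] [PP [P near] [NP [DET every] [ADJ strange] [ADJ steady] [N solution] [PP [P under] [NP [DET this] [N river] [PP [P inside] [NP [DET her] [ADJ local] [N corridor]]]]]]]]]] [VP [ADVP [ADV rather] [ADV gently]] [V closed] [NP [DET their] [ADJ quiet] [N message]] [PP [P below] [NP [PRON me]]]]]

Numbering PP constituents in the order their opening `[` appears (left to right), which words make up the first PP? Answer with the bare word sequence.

under her committee near every strange steady solution under this river inside her local corridor

In left-to-right order the PP constituents are "under her committee near every strange steady solution under this river inside her local corridor"; "near every strange steady solution under this river inside her local corridor"; "under this river inside her local corridor"; "inside her local corridor"; "below me". Number 1 is "under her committee near every strange steady solution under this river inside her local corridor".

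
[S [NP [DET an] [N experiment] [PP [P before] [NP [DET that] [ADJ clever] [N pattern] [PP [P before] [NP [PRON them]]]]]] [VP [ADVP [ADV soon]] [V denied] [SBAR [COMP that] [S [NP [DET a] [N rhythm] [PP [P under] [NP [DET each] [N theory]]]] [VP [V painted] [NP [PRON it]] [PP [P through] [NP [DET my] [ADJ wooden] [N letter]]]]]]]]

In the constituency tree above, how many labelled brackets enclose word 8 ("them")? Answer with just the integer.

Counting open brackets not yet closed at "them": [S [NP [PP [NP [PP [NP [PRON = 7.

7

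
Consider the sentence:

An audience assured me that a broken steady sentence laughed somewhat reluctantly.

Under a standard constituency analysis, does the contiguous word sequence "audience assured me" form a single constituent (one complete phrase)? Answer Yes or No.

No

The smallest constituent containing the whole sequence is the clause [S an audience assured me that a broken steady sentence laughed somewhat reluctantly], but the sequence is only part of it — it straddles the boundary between noun phrase "an audience" and verb phrase "assured me that a broken steady sentence laughed somewhat reluctantly".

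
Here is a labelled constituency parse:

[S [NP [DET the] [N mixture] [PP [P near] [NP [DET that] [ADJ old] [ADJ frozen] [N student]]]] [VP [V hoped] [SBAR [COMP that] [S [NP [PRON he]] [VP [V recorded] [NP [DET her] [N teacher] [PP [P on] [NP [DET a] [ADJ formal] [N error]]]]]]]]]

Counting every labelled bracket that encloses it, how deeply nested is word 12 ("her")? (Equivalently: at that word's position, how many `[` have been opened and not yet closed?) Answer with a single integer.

7

Counting open brackets not yet closed at "her": [S [VP [SBAR [S [VP [NP [DET = 7.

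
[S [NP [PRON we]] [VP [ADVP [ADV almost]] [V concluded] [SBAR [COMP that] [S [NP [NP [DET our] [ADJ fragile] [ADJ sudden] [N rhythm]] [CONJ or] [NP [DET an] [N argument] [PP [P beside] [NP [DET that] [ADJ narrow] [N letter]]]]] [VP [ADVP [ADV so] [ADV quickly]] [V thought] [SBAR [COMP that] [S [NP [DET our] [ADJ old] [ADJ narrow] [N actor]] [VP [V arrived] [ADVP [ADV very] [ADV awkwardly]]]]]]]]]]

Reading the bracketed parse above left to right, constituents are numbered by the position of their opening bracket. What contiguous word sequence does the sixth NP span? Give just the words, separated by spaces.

Opening `[NP` markers occur at word positions 1, 5, 5, 10, 13, 20; the sixth of these opens the constituent [NP our old narrow actor].

our old narrow actor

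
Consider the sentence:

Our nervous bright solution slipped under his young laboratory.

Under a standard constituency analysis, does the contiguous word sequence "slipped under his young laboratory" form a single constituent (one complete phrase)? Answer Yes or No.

Yes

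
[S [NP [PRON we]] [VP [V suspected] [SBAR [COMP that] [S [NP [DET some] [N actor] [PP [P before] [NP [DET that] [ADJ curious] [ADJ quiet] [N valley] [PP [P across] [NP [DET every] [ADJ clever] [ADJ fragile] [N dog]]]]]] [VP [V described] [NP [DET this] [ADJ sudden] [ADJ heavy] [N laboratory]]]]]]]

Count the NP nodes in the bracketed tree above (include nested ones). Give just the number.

Scanning left to right, an opening `[NP` appears at word positions 1, 4, 7, 12, 17 — 5 in total.

5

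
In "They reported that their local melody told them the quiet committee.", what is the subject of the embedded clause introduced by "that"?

their local melody

In the embedded clause introduced by "that" the verb is "told"; the NP preceding it, "their local melody", is the subject.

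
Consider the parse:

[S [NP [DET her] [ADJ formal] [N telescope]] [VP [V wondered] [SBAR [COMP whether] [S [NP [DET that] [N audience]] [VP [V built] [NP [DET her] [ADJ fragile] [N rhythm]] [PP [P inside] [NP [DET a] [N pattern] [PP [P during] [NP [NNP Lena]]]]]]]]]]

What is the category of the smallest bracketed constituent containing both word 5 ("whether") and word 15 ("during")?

SBAR

The smallest bracket enclosing both words is [SBAR whether that audience built her fragile rhythm inside a pattern during Lena], so the label is SBAR.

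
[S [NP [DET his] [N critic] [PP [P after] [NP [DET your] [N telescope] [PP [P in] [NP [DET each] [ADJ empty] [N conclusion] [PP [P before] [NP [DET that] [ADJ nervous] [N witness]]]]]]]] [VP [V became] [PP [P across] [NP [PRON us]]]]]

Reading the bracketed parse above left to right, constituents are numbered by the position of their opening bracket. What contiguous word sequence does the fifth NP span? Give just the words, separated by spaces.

us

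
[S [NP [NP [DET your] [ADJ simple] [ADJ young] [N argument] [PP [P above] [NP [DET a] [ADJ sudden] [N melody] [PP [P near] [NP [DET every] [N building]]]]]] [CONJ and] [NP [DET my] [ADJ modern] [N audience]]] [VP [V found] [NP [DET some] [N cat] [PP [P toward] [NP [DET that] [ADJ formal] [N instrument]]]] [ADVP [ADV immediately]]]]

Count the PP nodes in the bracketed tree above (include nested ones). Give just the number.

Listing each PP by its span: [PP above a sudden melody near every building]; [PP near every building]; [PP toward that formal instrument] — that makes 3.

3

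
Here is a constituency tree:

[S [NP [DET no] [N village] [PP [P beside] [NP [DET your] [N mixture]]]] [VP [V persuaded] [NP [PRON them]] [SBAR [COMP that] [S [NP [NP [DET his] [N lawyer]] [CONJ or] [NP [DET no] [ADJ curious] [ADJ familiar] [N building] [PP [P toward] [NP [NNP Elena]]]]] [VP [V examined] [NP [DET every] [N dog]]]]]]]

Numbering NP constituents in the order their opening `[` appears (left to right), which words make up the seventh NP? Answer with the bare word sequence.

Elena

In left-to-right order the NP constituents are "no village beside your mixture"; "your mixture"; "them"; "his lawyer or no curious familiar building toward Elena"; "his lawyer"; "no curious familiar building toward Elena"; "Elena"; "every dog". Number 7 is "Elena".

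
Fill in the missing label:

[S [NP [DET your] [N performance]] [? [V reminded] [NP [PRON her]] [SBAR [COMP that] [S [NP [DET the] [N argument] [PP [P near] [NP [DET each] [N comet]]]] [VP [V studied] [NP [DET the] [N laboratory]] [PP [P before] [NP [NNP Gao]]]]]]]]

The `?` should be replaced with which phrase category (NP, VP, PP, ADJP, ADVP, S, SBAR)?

The `?` node immediately contains: V 'reminded', NP, SBAR. That is the internal structure of a verb phrase, so the label is VP.

VP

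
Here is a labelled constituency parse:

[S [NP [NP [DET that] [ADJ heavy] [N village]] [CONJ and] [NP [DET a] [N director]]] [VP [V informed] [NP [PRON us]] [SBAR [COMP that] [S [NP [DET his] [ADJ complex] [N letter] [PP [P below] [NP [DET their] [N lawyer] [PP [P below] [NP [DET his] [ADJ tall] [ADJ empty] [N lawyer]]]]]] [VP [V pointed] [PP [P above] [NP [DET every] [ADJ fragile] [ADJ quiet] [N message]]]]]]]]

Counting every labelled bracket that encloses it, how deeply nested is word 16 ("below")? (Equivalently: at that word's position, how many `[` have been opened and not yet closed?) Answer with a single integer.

9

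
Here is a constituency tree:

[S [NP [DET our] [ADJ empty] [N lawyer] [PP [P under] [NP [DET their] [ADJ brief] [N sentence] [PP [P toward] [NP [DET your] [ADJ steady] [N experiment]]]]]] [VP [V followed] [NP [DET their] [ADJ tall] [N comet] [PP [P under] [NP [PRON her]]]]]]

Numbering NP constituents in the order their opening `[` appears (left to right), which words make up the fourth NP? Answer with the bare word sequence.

In left-to-right order the NP constituents are "our empty lawyer under their brief sentence toward your steady experiment"; "their brief sentence toward your steady experiment"; "your steady experiment"; "their tall comet under her"; "her". Number 4 is "their tall comet under her".

their tall comet under her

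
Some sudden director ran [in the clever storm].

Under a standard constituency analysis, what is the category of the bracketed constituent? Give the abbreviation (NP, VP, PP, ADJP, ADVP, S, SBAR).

The bracketed span "in the clever storm" is headed by "in", making it a prepositional phrase (PP).

PP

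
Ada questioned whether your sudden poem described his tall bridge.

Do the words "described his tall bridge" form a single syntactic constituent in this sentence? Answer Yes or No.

Yes

These words form the whole verb phrase headed by "described", so yes — one constituent.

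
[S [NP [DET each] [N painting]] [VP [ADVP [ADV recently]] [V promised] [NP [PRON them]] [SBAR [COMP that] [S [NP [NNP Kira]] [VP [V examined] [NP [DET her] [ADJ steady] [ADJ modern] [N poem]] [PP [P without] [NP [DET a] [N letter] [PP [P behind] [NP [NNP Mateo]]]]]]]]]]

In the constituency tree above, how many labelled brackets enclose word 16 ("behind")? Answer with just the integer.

9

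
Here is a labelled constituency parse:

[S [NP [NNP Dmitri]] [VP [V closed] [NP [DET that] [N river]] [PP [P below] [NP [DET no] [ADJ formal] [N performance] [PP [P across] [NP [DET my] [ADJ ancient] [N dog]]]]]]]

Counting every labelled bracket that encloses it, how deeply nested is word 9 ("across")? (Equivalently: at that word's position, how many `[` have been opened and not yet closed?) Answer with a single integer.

Path from the root down to the word: S → VP → PP → NP → PP → P. That is 6 enclosing brackets.

6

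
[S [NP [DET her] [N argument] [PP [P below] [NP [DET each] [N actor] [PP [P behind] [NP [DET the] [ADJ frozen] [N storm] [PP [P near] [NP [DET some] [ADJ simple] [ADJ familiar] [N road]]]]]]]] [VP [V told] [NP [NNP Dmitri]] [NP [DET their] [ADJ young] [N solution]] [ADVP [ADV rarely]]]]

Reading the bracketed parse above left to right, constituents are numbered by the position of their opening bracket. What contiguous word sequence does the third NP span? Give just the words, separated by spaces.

the frozen storm near some simple familiar road

In left-to-right order the NP constituents are "her argument below each actor behind the frozen storm near some simple familiar road"; "each actor behind the frozen storm near some simple familiar road"; "the frozen storm near some simple familiar road"; "some simple familiar road"; "Dmitri"; "their young solution". Number 3 is "the frozen storm near some simple familiar road".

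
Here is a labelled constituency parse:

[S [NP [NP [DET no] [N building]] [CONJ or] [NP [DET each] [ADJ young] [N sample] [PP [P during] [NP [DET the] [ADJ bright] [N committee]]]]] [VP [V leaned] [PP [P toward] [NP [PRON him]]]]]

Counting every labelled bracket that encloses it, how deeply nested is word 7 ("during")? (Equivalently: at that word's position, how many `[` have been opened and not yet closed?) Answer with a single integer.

5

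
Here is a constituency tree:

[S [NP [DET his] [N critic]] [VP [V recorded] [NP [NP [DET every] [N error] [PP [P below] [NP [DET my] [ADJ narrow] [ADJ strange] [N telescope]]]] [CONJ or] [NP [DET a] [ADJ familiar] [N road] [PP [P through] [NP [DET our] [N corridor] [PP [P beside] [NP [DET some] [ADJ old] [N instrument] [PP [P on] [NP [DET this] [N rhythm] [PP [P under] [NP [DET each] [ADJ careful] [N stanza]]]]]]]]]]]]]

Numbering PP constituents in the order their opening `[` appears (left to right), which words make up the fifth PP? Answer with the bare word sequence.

In left-to-right order the PP constituents are "below my narrow strange telescope"; "through our corridor beside some old instrument on this rhythm under each careful stanza"; "beside some old instrument on this rhythm under each careful stanza"; "on this rhythm under each careful stanza"; "under each careful stanza". Number 5 is "under each careful stanza".

under each careful stanza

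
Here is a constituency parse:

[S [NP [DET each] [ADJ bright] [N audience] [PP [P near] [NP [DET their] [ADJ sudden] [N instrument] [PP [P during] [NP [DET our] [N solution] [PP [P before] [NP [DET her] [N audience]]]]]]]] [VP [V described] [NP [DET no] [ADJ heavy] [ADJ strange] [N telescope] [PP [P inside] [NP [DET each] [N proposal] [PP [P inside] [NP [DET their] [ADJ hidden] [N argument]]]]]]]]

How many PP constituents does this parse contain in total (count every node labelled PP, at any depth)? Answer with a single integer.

Scanning left to right, an opening `[PP` appears at word positions 4, 8, 11, 19, 22 — 5 in total.

5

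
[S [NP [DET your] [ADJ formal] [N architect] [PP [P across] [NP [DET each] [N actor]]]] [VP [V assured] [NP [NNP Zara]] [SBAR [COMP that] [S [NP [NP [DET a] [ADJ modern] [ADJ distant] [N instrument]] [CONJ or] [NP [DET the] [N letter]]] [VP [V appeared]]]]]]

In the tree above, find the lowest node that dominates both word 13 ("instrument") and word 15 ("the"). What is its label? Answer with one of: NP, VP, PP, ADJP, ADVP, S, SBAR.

NP

The smallest bracket enclosing both words is [NP a modern distant instrument or the letter], so the label is NP.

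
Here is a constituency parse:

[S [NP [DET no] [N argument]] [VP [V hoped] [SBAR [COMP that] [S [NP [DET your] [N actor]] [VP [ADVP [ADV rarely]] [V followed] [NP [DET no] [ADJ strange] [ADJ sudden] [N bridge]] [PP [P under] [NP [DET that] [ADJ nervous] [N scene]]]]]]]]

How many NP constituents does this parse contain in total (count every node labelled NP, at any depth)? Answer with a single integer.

4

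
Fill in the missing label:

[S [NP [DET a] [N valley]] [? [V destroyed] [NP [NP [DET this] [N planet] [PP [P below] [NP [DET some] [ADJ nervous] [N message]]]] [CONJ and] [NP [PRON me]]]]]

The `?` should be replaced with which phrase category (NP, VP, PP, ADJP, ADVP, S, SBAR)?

VP

The `?` node immediately contains: V 'destroyed', NP. That is the internal structure of a verb phrase, so the label is VP.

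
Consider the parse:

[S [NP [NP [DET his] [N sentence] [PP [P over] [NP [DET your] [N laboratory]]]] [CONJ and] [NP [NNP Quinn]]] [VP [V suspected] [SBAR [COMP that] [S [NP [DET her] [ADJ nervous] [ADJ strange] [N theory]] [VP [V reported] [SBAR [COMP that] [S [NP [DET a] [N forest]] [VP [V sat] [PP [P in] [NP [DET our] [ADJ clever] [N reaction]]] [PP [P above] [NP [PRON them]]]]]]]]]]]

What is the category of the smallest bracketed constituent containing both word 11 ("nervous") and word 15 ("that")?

S

Both words fall inside [S her nervous strange theory reported that a forest sat in our clever reaction above them] (words 10–24), and no smaller constituent contains them both. Label: S.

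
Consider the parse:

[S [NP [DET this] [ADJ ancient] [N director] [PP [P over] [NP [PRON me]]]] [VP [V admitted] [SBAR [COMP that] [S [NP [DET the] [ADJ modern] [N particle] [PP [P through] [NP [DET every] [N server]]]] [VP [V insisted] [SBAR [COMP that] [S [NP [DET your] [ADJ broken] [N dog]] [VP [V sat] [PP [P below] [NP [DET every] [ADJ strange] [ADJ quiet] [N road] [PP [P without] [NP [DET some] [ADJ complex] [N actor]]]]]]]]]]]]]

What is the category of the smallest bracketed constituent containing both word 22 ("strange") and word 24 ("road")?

NP

Word 22 lies under S → VP → SBAR → S → VP → SBAR → S → VP → PP → NP → ADJ; word 24 lies under S → VP → SBAR → S → VP → SBAR → S → VP → PP → NP → N. The lowest shared node is the NP.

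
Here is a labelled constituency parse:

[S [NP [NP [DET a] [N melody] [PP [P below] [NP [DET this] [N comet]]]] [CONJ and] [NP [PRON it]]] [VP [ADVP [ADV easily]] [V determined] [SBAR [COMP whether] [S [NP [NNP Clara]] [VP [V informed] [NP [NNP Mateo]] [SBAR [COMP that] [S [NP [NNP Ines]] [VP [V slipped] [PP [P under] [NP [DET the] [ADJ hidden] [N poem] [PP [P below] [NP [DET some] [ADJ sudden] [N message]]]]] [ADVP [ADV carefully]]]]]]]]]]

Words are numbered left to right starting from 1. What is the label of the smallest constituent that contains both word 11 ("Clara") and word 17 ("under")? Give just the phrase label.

Word 11 lies under S → VP → SBAR → S → NP → NNP; word 17 lies under S → VP → SBAR → S → VP → SBAR → S → VP → PP → P. The lowest shared node is the S.

S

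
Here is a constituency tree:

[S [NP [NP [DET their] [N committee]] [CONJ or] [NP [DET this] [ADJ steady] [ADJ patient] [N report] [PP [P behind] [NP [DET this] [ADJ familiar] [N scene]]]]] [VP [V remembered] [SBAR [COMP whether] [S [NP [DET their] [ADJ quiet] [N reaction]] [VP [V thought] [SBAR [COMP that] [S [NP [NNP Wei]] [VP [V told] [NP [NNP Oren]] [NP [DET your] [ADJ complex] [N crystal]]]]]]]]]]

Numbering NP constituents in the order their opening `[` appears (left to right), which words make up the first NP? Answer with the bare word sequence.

In left-to-right order the NP constituents are "their committee or this steady patient report behind this familiar scene"; "their committee"; "this steady patient report behind this familiar scene"; "this familiar scene"; "their quiet reaction"; "Wei"; "Oren"; "your complex crystal". Number 1 is "their committee or this steady patient report behind this familiar scene".

their committee or this steady patient report behind this familiar scene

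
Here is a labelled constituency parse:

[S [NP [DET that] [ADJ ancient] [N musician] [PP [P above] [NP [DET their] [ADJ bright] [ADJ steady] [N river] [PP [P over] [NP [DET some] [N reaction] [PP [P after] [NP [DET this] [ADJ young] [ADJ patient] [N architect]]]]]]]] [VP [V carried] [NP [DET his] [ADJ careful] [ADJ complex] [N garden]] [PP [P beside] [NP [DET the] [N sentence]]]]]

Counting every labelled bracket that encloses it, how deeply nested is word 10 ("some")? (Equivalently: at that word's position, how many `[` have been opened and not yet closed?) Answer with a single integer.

7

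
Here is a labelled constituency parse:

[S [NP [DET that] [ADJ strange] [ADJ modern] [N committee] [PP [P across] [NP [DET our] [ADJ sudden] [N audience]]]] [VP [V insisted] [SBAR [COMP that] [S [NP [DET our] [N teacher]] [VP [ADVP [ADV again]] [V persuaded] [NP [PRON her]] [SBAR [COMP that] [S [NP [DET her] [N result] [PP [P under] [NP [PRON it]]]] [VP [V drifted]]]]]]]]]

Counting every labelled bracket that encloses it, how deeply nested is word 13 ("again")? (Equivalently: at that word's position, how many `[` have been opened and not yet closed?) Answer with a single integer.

Path from the root down to the word: S → VP → SBAR → S → VP → ADVP → ADV. That is 7 enclosing brackets.

7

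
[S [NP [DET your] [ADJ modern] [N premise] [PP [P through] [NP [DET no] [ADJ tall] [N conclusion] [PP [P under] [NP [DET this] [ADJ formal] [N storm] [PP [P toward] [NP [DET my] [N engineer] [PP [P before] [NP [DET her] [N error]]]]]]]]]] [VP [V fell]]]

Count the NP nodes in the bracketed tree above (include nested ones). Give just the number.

5

Listing each NP by its span: [NP your modern premise through no tall conclusion under this formal storm toward my engineer before her error]; [NP no tall conclusion under this formal storm toward my engineer before her error]; [NP this formal storm toward my engineer before her error]; [NP my engineer before her error]; [NP her error] — that makes 5.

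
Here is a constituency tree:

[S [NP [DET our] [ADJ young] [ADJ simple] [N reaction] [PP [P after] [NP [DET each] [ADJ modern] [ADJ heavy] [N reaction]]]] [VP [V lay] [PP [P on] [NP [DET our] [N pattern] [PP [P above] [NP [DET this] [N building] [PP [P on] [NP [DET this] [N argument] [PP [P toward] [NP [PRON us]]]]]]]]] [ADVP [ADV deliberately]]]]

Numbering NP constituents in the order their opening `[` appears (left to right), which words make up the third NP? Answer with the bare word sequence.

our pattern above this building on this argument toward us

Opening `[NP` markers occur at word positions 1, 6, 12, 15, 18, 21; the third of these opens the constituent [NP our pattern above this building on this argument toward us].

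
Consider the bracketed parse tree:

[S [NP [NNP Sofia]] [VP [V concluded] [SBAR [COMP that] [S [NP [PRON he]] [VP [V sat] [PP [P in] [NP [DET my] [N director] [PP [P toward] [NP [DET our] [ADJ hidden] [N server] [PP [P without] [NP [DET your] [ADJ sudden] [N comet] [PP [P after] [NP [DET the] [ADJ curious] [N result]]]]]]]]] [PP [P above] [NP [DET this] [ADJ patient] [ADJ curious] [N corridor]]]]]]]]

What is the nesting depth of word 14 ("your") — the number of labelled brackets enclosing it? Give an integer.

12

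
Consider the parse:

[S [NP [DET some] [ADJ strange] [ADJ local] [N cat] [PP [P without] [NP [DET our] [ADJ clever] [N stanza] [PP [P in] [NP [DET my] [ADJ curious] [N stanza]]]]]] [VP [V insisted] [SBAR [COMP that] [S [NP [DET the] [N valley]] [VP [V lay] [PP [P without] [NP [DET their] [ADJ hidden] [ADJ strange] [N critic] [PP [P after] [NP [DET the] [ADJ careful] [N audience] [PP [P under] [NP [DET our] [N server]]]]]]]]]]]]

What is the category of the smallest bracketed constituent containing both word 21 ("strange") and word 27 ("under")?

NP

Both words fall inside [NP their hidden strange critic after the careful audience under our server] (words 19–29), and no smaller constituent contains them both. Label: NP.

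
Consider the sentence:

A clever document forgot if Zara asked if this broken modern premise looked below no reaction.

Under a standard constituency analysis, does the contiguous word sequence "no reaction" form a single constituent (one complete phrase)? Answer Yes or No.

Yes

"no reaction" is exactly the noun phrase [NP no reaction], a complete constituent.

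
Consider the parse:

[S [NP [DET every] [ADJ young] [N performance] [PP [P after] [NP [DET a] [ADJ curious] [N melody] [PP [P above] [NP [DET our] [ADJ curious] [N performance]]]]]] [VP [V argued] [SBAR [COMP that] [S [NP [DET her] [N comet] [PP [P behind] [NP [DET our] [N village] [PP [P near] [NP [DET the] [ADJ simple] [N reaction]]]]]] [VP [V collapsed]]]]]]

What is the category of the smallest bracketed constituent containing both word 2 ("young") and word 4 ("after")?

NP

Word 2 lies under S → NP → ADJ; word 4 lies under S → NP → PP → P. The lowest shared node is the NP.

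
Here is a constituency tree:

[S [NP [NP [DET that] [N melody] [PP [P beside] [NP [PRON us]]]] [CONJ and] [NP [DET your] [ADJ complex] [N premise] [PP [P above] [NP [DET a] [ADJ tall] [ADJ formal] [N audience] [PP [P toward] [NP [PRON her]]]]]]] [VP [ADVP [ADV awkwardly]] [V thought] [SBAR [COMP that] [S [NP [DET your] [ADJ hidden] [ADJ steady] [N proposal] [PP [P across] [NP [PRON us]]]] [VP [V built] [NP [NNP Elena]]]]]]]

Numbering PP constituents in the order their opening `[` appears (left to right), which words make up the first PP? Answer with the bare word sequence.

Opening `[PP` markers occur at word positions 3, 9, 14, 23; the first of these opens the constituent [PP beside us].

beside us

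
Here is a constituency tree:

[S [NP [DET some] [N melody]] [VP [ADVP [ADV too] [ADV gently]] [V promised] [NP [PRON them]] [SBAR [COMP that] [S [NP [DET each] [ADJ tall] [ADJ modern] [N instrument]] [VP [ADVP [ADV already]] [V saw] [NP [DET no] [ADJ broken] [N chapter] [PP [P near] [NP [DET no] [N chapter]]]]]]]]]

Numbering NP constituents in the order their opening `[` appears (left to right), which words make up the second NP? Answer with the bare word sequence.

them

In left-to-right order the NP constituents are "some melody"; "them"; "each tall modern instrument"; "no broken chapter near no chapter"; "no chapter". Number 2 is "them".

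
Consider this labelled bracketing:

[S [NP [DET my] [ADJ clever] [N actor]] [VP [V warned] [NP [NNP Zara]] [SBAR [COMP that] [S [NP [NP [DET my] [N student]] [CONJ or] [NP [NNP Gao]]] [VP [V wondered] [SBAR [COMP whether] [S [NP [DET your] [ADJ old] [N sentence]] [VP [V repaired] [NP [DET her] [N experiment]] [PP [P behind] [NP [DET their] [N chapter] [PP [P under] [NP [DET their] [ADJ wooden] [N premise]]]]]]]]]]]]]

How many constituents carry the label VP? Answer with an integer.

3

Listing each VP by its span: [VP warned Zara that my student or Gao wondered whether your old sentence repaired her experiment behind their chapter under their wooden premise]; [VP wondered whether your old sentence repaired her experiment behind their chapter under their wooden premise]; [VP repaired her experiment behind their chapter under their wooden premise] — that makes 3.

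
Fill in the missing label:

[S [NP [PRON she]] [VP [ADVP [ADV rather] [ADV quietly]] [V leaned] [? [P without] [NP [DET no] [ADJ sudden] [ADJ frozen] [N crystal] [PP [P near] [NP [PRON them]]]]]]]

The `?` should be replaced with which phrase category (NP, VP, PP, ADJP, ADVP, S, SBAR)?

PP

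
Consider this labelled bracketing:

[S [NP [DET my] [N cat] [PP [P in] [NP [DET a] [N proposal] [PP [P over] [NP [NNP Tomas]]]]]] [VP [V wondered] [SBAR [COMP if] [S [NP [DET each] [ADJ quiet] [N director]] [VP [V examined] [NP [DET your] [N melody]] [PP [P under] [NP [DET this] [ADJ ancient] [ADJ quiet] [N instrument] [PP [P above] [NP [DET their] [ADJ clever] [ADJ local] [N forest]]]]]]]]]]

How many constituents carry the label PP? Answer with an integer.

Scanning left to right, an opening `[PP` appears at word positions 3, 6, 16, 21 — 4 in total.

4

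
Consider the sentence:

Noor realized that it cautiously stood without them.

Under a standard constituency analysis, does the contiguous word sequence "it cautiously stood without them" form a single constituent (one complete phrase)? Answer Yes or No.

Yes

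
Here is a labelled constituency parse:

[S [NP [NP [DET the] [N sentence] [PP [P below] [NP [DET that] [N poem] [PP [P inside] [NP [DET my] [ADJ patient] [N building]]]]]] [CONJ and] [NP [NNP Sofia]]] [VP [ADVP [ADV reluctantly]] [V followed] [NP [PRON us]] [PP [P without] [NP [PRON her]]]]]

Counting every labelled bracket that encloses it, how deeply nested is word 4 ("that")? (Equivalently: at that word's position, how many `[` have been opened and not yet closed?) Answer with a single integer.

Path from the root down to the word: S → NP → NP → PP → NP → DET. That is 6 enclosing brackets.

6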